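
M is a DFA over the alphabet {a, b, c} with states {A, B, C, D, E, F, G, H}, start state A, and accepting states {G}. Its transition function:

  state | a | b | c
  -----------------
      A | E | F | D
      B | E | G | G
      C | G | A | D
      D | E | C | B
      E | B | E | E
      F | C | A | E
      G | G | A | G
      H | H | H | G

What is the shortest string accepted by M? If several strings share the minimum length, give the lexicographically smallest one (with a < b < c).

aab

A breadth-first search from A reaches an accepting state first via the path A → E → B → G on input aab.
No string of length < 3 is accepted (BFS exhausts all shorter strings without reaching an accepting state), and aab is the lexicographically least accepting string of length 3.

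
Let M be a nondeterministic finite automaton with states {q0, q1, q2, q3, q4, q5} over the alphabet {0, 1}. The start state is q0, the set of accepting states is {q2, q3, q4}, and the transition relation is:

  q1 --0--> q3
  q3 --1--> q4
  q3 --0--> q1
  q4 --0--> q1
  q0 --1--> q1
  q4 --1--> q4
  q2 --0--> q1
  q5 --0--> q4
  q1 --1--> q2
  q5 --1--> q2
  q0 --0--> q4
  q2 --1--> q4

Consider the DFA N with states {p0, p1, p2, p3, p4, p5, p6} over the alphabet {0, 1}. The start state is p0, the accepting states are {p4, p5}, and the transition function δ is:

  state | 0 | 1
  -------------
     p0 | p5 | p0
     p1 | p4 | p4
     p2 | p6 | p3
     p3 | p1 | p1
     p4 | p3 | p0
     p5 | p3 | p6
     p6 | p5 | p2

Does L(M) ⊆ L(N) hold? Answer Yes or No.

The string 01 is in L(M) but not in L(N).
So L(M) ⊄ L(N).

No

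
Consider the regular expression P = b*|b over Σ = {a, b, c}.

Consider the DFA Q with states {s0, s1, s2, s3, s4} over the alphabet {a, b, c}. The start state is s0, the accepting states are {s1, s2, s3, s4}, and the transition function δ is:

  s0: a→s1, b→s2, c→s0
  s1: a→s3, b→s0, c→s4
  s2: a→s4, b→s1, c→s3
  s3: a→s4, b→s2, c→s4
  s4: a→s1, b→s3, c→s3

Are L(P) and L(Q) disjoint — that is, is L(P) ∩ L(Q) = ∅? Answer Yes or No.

The string b is accepted by both P and Q.
Hence L(P) ∩ L(Q) ≠ ∅.

No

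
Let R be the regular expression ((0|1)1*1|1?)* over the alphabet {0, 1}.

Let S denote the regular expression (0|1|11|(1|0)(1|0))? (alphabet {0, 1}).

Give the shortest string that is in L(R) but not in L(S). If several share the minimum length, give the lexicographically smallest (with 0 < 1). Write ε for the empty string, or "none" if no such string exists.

011

The string 011 is accepted by R but not by S.
No shorter string lies in the difference, and 011 is the lexicographically first length-3 string in L(R) \ L(S).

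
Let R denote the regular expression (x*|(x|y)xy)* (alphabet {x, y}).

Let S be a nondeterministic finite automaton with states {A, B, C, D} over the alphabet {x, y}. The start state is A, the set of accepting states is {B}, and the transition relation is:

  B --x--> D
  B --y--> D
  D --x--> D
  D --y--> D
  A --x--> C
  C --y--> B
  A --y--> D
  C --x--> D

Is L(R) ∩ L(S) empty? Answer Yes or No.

Converting the expression R to a DFA (subset construction, then merging equivalent states) gives the minimal DFA with states {r0, r1, r2, r3, r4, r5}, start state r0, accepting states {r0, r1, r3} and transitions r0: x→r1, y→r2; r1: x→r3, y→r2; r2: x→r4, y→r5; r3: x→r3, y→r1; r4: x→r5, y→r0; r5: x→r5, y→r5.
Exploring the product automaton R × S from the start pair (r0, A), following both machines on each input symbol, reaches 9 state pairs: (r0, A), (r1, C), (r2, D), (r3, D), (r2, B), (r4, D), (r5, D), (r1, D), (r0, D).
R accepts in {r0, r1, r3} and S accepts in {B}; no reachable pair has both components accepting, so no string drives both machines to acceptance simultaneously and L(R) ∩ L(S) = ∅.
So no string is accepted by both, and the intersection is empty.

Yes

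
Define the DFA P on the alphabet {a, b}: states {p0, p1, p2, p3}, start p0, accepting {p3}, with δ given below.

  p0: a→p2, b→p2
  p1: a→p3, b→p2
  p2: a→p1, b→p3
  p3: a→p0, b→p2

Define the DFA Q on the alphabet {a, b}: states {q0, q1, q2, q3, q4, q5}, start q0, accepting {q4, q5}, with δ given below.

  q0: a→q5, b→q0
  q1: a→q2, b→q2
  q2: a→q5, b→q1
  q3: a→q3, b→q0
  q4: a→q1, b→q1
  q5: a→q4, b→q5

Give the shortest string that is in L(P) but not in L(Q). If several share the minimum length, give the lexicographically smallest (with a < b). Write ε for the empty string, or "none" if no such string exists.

bb

The string bb is accepted by P but not by Q.
No shorter string lies in the difference, and bb is the lexicographically first length-2 string in L(P) \ L(Q).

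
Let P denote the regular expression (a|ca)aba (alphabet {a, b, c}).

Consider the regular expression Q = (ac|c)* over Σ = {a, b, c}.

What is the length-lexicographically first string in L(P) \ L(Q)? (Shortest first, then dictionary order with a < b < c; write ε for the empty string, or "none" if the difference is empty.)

aaba

The string aaba is accepted by P but not by Q.
No shorter string lies in the difference, and aaba is the lexicographically first length-4 string in L(P) \ L(Q).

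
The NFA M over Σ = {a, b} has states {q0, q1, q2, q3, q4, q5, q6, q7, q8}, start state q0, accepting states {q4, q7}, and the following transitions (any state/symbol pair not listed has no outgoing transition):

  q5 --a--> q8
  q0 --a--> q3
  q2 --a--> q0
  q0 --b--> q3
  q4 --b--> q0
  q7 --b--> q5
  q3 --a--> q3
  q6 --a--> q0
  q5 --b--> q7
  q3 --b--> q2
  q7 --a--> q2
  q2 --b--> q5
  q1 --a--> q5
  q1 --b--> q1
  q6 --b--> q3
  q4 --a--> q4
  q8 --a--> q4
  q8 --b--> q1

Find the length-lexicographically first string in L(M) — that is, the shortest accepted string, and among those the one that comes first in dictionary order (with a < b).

abbb

A breadth-first search from q0 reaches an accepting state first via the path q0 → q3 → q2 → q5 → q7 on input abbb.
No string of length < 4 is accepted (BFS exhausts all shorter strings without reaching an accepting state), and abbb is the lexicographically least accepting string of length 4.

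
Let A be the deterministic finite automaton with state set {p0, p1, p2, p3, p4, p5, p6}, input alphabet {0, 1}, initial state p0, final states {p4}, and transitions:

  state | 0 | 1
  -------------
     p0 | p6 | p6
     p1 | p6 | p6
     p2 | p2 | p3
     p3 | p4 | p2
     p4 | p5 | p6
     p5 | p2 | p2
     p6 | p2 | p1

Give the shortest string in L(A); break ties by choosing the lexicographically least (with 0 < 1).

0010

A breadth-first search from p0 reaches an accepting state first via the path p0 → p6 → p2 → p3 → p4 on input 0010.
No string of length < 4 is accepted (BFS exhausts all shorter strings without reaching an accepting state), and 0010 is the lexicographically least accepting string of length 4.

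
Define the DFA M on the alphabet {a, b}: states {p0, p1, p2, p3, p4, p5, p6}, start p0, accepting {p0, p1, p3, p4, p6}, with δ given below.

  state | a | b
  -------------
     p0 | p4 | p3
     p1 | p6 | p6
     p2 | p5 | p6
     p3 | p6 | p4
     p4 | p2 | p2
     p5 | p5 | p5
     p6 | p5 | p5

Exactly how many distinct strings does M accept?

9

The useful subgraph on states {p0, p2, p3, p4, p6} is acyclic, so L(M) is finite; the longest accepting path visits 5 useful states, giving maximum string length 4.
Counting accepting paths from p0 by length: 1 of length 0, 2 of length 1, 2 of length 2, 2 of length 3, 2 of length 4. Total 9.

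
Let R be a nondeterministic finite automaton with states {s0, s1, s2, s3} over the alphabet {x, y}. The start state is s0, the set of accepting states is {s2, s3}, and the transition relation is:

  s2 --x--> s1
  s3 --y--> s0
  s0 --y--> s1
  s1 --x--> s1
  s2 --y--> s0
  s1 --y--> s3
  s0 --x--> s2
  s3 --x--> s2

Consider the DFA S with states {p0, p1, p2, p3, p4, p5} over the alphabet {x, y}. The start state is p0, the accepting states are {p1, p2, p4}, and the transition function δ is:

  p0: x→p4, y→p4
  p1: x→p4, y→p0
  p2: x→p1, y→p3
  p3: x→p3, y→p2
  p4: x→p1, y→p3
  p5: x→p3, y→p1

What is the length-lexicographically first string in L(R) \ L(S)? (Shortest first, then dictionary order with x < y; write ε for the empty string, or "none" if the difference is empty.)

The string yy is accepted by R but not by S.
No shorter string lies in the difference, and yy is the lexicographically first length-2 string in L(R) \ L(S).

yy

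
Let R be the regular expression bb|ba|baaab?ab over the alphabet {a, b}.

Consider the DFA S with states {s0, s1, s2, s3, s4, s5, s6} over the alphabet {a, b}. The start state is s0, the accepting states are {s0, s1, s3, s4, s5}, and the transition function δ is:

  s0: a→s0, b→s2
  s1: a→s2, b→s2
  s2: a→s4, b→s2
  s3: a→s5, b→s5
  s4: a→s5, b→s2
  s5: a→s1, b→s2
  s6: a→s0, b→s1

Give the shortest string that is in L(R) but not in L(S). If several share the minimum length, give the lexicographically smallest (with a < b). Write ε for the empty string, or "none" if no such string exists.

bb

The string bb is accepted by R but not by S.
No shorter string lies in the difference, and bb is the lexicographically first length-2 string in L(R) \ L(S).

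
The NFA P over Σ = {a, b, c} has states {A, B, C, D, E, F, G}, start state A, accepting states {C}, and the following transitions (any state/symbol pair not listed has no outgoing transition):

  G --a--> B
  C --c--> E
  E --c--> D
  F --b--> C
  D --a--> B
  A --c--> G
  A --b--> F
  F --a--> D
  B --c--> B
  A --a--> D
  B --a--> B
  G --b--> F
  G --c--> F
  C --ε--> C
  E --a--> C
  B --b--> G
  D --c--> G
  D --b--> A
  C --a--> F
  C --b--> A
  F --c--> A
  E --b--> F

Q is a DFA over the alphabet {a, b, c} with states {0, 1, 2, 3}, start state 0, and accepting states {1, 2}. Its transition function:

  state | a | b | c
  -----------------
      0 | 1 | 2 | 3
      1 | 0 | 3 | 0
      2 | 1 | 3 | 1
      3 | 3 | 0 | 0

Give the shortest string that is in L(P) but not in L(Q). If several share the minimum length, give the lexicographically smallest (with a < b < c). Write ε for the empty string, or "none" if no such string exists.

bb

The string bb is accepted by P but not by Q.
No shorter string lies in the difference, and bb is the lexicographically first length-2 string in L(P) \ L(Q).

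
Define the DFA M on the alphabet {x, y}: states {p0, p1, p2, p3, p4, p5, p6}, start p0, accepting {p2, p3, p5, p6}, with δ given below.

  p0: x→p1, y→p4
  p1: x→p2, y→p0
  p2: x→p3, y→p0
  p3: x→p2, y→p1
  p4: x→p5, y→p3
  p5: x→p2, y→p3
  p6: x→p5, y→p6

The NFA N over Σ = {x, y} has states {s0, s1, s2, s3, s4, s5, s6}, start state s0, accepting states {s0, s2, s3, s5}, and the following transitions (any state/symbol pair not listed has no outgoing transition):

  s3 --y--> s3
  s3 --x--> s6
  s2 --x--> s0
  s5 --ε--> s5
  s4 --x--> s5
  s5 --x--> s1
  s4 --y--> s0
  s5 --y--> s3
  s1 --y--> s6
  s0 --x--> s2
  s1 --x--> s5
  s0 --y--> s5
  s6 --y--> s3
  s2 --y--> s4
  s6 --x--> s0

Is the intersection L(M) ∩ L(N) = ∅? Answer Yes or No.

No

The string xx is accepted by both M and N.
Hence L(M) ∩ L(N) ≠ ∅.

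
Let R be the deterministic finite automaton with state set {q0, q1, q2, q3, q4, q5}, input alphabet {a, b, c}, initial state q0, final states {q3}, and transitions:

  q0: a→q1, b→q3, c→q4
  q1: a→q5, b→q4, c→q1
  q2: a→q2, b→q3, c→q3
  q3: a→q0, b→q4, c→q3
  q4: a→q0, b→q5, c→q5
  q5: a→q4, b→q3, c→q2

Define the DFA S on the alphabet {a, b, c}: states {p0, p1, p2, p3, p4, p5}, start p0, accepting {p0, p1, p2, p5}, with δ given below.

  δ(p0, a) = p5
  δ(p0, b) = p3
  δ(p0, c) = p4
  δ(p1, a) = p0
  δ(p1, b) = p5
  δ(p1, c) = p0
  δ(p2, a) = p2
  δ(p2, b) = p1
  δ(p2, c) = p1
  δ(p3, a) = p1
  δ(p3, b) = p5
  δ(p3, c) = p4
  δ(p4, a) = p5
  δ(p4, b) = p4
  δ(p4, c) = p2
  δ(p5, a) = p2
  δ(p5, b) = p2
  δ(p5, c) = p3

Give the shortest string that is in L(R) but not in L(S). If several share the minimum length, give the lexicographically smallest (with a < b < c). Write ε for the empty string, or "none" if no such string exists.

b

The string b is accepted by R but not by S.
No shorter string lies in the difference, and b is the lexicographically first length-1 string in L(R) \ L(S).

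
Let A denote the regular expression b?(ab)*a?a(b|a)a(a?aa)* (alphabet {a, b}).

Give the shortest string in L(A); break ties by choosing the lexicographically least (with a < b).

By inspection of the expression, no string of length less than 3 matches, and aaa is the lexicographically first match of length 3.

aaa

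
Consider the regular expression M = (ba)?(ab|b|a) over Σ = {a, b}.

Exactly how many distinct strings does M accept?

The expression has no Kleene star, so L(M) is finite. Expanding the alternatives gives {a, b, ab, baa, bab, baab}.
That is 2 of length 1, 1 of length 2, 2 of length 3, 1 of length 4: 6 strings in all.

6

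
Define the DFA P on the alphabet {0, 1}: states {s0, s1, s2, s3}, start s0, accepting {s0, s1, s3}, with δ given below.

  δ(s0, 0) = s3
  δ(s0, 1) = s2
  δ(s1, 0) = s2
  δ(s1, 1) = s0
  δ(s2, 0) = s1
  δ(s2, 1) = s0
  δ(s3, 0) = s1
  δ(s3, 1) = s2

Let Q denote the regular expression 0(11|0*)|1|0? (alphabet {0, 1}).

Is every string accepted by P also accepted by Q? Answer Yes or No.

No

The string 10 is in L(P) but not in L(Q).
So L(P) ⊄ L(Q).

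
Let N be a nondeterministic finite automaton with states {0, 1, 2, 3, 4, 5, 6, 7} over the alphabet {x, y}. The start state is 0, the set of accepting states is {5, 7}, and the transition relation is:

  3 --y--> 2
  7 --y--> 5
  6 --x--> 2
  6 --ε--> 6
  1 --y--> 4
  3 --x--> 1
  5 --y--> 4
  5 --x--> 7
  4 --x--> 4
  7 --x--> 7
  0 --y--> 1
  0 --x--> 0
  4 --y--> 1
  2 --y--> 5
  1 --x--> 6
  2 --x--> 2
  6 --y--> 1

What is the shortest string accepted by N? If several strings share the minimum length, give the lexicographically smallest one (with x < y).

yxxy

A breadth-first search from 0 reaches an accepting state first via the path 0 → 1 → 6 → 2 → 5 on input yxxy.
No string of length < 4 is accepted (BFS exhausts all shorter strings without reaching an accepting state), and yxxy is the lexicographically least accepting string of length 4.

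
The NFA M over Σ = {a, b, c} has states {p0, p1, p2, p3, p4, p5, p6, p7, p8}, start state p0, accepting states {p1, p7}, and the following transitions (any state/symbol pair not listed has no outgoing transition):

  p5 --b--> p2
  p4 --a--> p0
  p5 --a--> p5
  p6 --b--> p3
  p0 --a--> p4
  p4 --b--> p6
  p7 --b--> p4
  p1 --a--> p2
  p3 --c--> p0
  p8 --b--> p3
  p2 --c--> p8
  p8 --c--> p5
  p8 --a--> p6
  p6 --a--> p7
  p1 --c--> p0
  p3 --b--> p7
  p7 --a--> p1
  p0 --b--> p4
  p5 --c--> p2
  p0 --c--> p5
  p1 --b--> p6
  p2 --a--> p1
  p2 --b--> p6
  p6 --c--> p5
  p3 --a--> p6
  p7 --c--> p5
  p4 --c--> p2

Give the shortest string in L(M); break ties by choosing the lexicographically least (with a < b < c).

aba

A breadth-first search from p0 reaches an accepting state first via the path p0 → p4 → p6 → p7 on input aba.
No string of length < 3 is accepted (BFS exhausts all shorter strings without reaching an accepting state), and aba is the lexicographically least accepting string of length 3.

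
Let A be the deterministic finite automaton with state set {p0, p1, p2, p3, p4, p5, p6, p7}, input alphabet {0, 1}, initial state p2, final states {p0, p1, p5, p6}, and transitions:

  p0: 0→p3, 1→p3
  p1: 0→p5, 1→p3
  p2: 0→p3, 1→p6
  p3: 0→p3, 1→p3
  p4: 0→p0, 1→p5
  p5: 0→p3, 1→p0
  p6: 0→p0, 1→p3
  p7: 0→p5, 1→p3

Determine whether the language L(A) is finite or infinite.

The useful states (reachable from p2 and able to reach an accepting state) are {p0, p2, p6}.
Restricted to these states the transition graph has no cycle, so every accepting path has bounded length and L is finite.

finite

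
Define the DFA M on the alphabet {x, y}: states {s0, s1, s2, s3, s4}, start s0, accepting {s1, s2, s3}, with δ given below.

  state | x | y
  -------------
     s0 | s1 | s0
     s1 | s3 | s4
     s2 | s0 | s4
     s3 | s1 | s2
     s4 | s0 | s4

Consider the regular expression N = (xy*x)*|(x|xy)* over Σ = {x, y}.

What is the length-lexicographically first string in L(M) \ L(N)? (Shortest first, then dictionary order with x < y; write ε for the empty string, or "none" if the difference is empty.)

yx

The string yx is accepted by M but not by N.
No shorter string lies in the difference, and yx is the lexicographically first length-2 string in L(M) \ L(N).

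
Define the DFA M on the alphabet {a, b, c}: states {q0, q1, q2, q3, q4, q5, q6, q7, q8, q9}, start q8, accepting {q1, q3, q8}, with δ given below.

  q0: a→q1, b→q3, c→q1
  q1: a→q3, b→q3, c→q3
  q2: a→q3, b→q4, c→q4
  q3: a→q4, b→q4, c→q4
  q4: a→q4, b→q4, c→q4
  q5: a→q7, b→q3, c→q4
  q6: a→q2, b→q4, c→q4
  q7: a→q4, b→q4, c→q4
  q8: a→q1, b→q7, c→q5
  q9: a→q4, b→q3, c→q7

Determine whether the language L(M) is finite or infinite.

finite

The useful states (reachable from q8 and able to reach an accepting state) are {q1, q3, q5, q8}.
Restricted to these states the transition graph has no cycle, so every accepting path has bounded length and L is finite.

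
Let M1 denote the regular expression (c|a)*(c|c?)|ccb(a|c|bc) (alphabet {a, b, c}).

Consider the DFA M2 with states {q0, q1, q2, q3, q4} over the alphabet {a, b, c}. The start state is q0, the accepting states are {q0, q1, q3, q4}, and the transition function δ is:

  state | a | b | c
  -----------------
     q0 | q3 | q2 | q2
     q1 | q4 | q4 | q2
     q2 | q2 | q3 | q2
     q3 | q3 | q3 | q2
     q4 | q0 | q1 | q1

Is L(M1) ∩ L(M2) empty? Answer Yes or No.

No

The empty string ε is accepted by both M1 and M2.
Hence L(M1) ∩ L(M2) ≠ ∅.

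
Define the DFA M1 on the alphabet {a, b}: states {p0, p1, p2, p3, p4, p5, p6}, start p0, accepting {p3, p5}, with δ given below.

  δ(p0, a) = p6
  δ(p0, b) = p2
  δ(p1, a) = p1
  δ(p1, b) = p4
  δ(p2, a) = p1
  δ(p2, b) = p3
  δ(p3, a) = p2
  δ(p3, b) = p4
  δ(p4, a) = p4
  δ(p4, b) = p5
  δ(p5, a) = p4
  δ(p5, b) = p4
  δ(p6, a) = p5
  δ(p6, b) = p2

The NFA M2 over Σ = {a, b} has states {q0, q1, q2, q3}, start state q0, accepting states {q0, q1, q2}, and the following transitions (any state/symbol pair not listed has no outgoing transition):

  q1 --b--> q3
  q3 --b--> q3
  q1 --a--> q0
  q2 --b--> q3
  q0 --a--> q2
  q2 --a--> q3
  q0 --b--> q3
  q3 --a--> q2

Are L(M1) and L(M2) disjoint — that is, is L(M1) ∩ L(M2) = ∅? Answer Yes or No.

Exploring the product automaton M1 × M2 from the start pair (p0, q0), following both machines on each input symbol, reaches 10 state pairs: (p0, q0), (p6, q2), (p2, q3), (p5, q3), (p1, q2), (p3, q3), (p4, q2), (p4, q3), (p1, q3), (p2, q2).
M1 accepts in {p3, p5} and M2 accepts in {q0, q1, q2}; no reachable pair has both components accepting, so no string drives both machines to acceptance simultaneously and L(M1) ∩ L(M2) = ∅.
So no string is accepted by both, and the intersection is empty.

Yes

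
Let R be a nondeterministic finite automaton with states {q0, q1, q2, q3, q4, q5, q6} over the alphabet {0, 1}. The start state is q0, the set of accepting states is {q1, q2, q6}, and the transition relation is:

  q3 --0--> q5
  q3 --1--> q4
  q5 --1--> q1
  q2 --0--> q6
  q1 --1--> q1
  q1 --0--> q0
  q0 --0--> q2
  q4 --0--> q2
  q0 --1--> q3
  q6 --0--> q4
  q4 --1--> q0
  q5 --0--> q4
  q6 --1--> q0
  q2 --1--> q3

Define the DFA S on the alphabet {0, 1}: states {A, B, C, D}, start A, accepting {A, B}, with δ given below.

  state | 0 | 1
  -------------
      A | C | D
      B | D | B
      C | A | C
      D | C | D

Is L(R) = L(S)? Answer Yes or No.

No

The string 0 is accepted by R but rejected by S.
So L(R) ≠ L(S).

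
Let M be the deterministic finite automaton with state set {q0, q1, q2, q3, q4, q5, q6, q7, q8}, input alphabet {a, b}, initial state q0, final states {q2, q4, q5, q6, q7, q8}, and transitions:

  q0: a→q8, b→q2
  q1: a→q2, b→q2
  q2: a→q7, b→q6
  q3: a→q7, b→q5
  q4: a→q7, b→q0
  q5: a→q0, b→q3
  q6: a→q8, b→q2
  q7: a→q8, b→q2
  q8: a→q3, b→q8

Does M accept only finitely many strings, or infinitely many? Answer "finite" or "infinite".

State q8 is reachable from the start and can reach an accepting state, and it lies on the cycle q8 → q8.
Traversing that cycle any number of times yields accepted strings of unbounded length, so the language is infinite.

infinite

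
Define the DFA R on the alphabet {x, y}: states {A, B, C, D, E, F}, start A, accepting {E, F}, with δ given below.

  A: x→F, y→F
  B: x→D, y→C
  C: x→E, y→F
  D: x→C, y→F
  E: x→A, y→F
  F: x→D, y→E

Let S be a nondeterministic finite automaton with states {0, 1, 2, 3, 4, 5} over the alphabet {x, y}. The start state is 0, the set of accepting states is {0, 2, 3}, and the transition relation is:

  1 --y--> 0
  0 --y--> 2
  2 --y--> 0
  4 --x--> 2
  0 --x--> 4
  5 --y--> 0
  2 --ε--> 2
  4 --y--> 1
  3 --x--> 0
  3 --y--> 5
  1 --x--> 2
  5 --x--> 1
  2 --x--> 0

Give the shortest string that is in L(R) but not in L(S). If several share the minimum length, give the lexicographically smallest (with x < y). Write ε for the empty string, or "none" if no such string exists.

x

The string x is accepted by R but not by S.
No shorter string lies in the difference, and x is the lexicographically first length-1 string in L(R) \ L(S).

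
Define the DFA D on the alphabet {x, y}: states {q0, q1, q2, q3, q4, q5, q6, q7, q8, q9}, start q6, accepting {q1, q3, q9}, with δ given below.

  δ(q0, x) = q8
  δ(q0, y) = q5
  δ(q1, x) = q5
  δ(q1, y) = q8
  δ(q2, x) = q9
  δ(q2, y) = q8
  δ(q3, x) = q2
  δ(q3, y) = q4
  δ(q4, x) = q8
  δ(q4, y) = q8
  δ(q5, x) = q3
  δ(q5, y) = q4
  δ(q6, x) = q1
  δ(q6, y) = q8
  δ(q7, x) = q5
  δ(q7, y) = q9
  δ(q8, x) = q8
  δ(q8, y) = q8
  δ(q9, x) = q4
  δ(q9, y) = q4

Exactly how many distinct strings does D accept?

The useful subgraph on states {q1, q2, q3, q5, q6, q9} is acyclic, so L(D) is finite; the longest accepting path visits 6 useful states, giving maximum string length 5.
Counting accepting paths from q6 by length: 1 of length 1, 1 of length 3, 1 of length 5. Total 3.

3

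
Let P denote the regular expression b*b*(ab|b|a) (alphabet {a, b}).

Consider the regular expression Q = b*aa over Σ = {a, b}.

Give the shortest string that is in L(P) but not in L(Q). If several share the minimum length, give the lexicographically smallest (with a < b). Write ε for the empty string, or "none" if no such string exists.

a

The string a is accepted by P but not by Q.
No shorter string lies in the difference, and a is the lexicographically first length-1 string in L(P) \ L(Q).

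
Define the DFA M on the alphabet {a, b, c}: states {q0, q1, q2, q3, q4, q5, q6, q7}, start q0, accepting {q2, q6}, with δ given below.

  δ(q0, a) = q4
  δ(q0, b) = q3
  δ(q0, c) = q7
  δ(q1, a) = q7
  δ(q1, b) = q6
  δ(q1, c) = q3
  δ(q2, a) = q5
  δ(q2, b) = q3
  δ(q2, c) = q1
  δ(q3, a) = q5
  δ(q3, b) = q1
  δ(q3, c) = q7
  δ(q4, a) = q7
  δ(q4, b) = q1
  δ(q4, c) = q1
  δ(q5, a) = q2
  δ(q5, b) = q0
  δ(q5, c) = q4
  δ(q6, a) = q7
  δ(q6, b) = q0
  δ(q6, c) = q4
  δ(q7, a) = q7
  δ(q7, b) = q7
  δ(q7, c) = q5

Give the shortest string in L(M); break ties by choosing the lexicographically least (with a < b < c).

A breadth-first search from q0 reaches an accepting state first via the path q0 → q4 → q1 → q6 on input abb.
No string of length < 3 is accepted (BFS exhausts all shorter strings without reaching an accepting state), and abb is the lexicographically least accepting string of length 3.

abb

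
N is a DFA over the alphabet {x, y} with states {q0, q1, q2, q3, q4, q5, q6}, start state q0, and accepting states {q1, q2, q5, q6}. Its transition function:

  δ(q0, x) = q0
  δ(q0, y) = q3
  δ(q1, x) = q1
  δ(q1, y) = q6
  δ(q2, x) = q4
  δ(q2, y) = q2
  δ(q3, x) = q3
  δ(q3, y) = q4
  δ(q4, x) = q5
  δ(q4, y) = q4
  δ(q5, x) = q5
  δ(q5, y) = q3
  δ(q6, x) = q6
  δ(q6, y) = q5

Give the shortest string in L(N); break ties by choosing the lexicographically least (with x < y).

A breadth-first search from q0 reaches an accepting state first via the path q0 → q3 → q4 → q5 on input yyx.
No string of length < 3 is accepted (BFS exhausts all shorter strings without reaching an accepting state), and yyx is the lexicographically least accepting string of length 3.

yyx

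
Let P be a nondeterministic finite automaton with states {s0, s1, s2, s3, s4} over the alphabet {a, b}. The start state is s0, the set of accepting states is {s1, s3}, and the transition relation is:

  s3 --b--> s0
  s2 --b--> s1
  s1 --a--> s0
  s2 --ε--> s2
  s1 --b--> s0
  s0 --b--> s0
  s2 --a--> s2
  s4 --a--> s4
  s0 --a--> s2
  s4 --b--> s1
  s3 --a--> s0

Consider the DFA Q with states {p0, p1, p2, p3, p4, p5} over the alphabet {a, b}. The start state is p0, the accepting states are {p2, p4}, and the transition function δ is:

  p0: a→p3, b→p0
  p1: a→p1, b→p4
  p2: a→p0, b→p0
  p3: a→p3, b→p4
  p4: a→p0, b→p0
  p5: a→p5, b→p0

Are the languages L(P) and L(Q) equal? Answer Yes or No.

Exploring the product automaton P × Q from the start pair (s0, p0), following both machines on each input symbol, reaches 3 state pairs: (s0, p0), (s2, p3), (s1, p4).
P accepts in {s1, s3} and Q accepts in {p2, p4}. In every reachable pair the two components are either both accepting — (s1, p4) — or both non-accepting, so no string is accepted by exactly one of the machines: L(P) \ L(Q) and L(Q) \ L(P) are both empty.
Hence every string is accepted by P iff it is accepted by Q, and the two languages coincide.

Yes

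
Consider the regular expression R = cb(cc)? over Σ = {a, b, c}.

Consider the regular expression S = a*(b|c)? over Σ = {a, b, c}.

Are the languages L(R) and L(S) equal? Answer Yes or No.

No

The string cb is accepted by R but rejected by S.
So L(R) ≠ L(S).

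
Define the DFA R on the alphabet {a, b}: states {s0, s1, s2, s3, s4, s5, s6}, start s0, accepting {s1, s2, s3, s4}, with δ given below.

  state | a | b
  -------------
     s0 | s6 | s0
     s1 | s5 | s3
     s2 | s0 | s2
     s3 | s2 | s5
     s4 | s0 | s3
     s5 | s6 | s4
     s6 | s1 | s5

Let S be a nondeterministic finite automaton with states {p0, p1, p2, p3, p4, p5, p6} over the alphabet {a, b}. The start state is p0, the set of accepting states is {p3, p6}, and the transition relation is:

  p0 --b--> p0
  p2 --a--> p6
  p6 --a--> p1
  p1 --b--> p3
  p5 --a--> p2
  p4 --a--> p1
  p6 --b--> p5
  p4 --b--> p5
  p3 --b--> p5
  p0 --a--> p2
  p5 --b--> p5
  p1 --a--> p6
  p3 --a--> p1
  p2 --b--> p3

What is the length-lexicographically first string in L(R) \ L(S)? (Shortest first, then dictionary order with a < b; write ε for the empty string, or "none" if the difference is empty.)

aab

The string aab is accepted by R but not by S.
No shorter string lies in the difference, and aab is the lexicographically first length-3 string in L(R) \ L(S).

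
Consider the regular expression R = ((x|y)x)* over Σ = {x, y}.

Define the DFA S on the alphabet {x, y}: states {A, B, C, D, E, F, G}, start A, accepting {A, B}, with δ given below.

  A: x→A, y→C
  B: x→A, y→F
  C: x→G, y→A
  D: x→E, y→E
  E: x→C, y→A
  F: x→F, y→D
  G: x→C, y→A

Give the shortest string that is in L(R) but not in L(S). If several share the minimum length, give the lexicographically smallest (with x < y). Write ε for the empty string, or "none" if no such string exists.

yx

The string yx is accepted by R but not by S.
No shorter string lies in the difference, and yx is the lexicographically first length-2 string in L(R) \ L(S).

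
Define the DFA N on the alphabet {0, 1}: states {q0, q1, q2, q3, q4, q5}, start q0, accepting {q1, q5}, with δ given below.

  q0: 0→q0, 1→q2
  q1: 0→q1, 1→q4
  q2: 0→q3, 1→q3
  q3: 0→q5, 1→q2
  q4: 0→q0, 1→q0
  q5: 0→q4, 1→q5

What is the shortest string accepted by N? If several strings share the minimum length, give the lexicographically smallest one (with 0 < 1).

A breadth-first search from q0 reaches an accepting state first via the path q0 → q2 → q3 → q5 on input 100.
No string of length < 3 is accepted (BFS exhausts all shorter strings without reaching an accepting state), and 100 is the lexicographically least accepting string of length 3.

100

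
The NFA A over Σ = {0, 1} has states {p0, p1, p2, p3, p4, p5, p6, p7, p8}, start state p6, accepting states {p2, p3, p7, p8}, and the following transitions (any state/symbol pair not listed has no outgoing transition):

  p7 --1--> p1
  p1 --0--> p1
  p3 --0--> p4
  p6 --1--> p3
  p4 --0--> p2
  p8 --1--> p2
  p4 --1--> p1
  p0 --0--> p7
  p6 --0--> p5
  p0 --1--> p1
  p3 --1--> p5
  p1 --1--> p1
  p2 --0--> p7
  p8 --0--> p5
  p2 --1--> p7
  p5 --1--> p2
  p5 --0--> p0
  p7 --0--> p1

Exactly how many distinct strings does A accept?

12

The useful subgraph on states {p0, p2, p3, p4, p5, p6, p7} is acyclic, so L(A) is finite; the longest accepting path visits 5 useful states, giving maximum string length 4.
Counting accepting paths from p6 by length: 1 of length 1, 1 of length 2, 5 of length 3, 5 of length 4. Total 12.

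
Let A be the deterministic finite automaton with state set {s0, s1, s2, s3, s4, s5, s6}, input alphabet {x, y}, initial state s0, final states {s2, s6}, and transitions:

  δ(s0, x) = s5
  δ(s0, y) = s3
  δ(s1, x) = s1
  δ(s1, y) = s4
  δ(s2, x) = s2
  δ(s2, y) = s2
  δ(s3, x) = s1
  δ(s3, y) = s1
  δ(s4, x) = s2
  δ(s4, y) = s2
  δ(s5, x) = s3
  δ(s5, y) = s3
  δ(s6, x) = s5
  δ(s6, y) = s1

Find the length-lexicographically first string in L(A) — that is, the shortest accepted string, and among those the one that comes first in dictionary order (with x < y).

A breadth-first search from s0 reaches an accepting state first via the path s0 → s3 → s1 → s4 → s2 on input yxyx.
No string of length < 4 is accepted (BFS exhausts all shorter strings without reaching an accepting state), and yxyx is the lexicographically least accepting string of length 4.

yxyx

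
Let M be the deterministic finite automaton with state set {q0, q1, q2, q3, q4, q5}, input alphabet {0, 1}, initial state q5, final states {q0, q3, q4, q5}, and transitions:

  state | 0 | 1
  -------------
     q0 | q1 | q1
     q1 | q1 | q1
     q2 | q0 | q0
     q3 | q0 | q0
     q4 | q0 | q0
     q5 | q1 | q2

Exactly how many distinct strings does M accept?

3

The useful subgraph on states {q0, q2, q5} is acyclic, so L(M) is finite; the longest accepting path visits 3 useful states, giving maximum string length 2.
Counting accepting paths from q5 by length: 1 of length 0, 2 of length 2. Total 3.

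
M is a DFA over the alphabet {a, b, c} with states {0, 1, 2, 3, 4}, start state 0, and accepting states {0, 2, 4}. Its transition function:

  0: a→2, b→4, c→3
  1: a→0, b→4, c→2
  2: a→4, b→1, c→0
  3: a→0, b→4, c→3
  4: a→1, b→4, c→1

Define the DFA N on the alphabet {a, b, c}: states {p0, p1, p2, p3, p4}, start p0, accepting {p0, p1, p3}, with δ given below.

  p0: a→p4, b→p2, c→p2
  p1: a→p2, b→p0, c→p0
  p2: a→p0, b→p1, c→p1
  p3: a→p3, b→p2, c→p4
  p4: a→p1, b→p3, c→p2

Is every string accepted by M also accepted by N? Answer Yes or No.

The string a is in L(M) but not in L(N).
So L(M) ⊄ L(N).

No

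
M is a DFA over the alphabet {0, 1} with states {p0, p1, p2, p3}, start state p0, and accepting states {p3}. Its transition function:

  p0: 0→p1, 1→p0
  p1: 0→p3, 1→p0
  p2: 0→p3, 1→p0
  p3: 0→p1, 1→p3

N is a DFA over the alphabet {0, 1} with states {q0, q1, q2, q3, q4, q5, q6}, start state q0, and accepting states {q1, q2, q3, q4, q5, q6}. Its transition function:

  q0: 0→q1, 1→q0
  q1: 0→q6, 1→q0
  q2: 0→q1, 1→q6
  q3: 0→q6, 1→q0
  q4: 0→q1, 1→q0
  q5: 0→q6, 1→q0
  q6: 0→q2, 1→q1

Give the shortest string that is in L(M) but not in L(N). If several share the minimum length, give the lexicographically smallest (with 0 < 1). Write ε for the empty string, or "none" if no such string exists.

0011

The string 0011 is accepted by M but not by N.
No shorter string lies in the difference, and 0011 is the lexicographically first length-4 string in L(M) \ L(N).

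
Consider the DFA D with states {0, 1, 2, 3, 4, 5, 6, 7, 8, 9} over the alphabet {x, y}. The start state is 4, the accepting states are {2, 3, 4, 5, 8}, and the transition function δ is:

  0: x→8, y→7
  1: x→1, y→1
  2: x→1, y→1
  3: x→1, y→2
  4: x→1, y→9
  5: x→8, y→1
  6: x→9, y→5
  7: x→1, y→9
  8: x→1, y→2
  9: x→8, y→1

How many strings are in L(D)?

The useful subgraph on states {2, 4, 8, 9} is acyclic, so L(D) is finite; the longest accepting path visits 4 useful states, giving maximum string length 3.
Counting accepting paths from 4 by length: 1 of length 0, 1 of length 2, 1 of length 3. Total 3.

3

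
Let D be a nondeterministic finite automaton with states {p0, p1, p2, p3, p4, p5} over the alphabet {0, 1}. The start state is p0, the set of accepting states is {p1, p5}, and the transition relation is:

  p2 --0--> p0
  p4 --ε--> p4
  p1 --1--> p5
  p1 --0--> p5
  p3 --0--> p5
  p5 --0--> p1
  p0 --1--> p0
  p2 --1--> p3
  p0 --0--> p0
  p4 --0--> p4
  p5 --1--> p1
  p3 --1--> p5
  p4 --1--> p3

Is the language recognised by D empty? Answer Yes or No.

Yes

The states reachable from the start state are {p0}.
None of the accepting states {p1, p5} is reachable, so no string is accepted and L(D) = ∅.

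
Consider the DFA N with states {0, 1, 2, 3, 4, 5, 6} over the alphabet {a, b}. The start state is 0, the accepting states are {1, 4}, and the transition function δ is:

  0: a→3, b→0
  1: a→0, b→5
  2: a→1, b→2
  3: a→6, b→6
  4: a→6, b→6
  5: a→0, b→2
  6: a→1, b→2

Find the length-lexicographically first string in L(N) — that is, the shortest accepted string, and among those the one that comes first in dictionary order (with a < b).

A breadth-first search from 0 reaches an accepting state first via the path 0 → 3 → 6 → 1 on input aaa.
No string of length < 3 is accepted (BFS exhausts all shorter strings without reaching an accepting state), and aaa is the lexicographically least accepting string of length 3.

aaa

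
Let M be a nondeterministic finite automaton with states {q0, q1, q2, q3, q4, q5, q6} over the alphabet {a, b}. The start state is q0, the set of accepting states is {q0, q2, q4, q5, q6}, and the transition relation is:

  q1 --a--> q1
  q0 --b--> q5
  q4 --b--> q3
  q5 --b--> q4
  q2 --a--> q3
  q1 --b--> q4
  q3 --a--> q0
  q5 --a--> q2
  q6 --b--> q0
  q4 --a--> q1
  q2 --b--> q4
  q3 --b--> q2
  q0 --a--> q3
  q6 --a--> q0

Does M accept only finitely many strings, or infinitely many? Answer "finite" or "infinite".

infinite

State q0 is reachable from the start and can reach an accepting state, and it lies on the cycle q0 → q3 → q0.
Traversing that cycle any number of times yields accepted strings of unbounded length, so the language is infinite.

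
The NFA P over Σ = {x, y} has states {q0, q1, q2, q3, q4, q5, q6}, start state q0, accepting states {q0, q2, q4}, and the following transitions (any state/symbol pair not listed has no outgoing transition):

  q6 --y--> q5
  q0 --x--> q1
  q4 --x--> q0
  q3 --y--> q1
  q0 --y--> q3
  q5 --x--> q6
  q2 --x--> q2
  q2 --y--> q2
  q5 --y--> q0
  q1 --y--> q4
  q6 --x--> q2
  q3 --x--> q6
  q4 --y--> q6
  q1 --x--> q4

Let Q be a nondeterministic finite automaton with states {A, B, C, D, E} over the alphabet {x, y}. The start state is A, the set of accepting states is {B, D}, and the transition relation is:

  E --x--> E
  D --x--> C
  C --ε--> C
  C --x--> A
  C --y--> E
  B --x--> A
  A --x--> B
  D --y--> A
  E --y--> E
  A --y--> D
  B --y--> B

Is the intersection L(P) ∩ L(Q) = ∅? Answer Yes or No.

The string xy is accepted by both P and Q.
Hence L(P) ∩ L(Q) ≠ ∅.

No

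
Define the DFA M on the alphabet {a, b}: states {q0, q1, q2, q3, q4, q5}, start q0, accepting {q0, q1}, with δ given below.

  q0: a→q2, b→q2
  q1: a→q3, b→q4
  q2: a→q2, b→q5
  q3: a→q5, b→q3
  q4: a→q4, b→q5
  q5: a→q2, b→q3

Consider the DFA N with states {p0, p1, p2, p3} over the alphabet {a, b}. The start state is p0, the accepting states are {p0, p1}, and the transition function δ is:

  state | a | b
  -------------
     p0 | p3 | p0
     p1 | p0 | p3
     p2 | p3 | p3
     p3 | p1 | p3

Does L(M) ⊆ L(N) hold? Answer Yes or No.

Exploring the product automaton M × N from the start pair (q0, p0), following both machines on each input symbol, reaches 9 state pairs: (q0, p0), (q2, p3), (q2, p0), (q2, p1), (q5, p3), (q5, p0), (q3, p3), (q3, p0), (q5, p1).
M accepts in {q0, q1} and N accepts in {p0, p1}. The reachable pairs whose M-component is accepting are (q0, p0); in each of them the N-component is accepting too, so the product for L(M) \ L(N) (M-component accepting, N-component rejecting) has no reachable accepting pair and the difference is empty.
Hence every string in L(M) is also in L(N).

Yes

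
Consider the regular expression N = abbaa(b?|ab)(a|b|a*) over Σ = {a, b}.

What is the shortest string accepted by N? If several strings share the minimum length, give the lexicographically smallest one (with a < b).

abbaa

By inspection of the expression, no string of length less than 5 matches, and abbaa is the lexicographically first match of length 5.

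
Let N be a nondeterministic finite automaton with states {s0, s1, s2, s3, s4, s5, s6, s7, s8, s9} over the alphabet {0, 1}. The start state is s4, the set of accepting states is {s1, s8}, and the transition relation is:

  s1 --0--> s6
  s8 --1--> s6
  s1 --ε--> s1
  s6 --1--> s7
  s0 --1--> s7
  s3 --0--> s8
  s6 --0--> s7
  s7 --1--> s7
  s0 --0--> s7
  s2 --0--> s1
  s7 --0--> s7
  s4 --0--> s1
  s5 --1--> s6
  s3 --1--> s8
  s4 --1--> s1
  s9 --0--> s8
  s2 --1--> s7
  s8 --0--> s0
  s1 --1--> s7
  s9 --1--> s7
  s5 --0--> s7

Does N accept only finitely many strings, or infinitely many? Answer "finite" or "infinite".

finite

The useful states (reachable from s4 and able to reach an accepting state) are {s1, s4}.
Restricted to these states the transition graph has no cycle, so every accepting path has bounded length and L is finite.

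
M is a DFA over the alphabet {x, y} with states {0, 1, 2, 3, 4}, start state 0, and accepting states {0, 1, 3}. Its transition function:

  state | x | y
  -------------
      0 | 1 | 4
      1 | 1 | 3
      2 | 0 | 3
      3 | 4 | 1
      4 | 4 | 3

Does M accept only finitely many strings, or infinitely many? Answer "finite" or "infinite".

infinite

State 1 is reachable from the start and can reach an accepting state, and it lies on the cycle 1 → 1.
Traversing that cycle any number of times yields accepted strings of unbounded length, so the language is infinite.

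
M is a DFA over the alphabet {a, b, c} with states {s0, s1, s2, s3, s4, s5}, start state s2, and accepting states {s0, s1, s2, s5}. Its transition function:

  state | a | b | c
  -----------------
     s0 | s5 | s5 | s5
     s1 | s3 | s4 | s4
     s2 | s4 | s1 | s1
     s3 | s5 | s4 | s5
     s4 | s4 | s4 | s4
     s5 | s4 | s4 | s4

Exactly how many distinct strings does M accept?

7

The useful subgraph on states {s1, s2, s3, s5} is acyclic, so L(M) is finite; the longest accepting path visits 4 useful states, giving maximum string length 3.
Counting accepting paths from s2 by length: 1 of length 0, 2 of length 1, 4 of length 3. Total 7.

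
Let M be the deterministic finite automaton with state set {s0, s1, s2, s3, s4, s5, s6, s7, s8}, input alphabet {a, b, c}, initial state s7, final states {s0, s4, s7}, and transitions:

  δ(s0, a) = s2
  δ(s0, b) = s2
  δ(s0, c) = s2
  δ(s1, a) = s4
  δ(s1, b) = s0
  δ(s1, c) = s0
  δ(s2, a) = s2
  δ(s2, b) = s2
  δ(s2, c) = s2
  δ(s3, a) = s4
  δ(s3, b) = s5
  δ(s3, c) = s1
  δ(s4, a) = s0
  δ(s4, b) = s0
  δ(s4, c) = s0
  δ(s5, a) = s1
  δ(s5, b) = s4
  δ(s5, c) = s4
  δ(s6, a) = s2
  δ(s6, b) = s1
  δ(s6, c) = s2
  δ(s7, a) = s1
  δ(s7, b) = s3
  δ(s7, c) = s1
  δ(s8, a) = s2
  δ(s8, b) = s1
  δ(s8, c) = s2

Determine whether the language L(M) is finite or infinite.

finite

The useful states (reachable from s7 and able to reach an accepting state) are {s0, s1, s3, s4, s5, s7}.
Restricted to these states the transition graph has no cycle, so every accepting path has bounded length and L is finite.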